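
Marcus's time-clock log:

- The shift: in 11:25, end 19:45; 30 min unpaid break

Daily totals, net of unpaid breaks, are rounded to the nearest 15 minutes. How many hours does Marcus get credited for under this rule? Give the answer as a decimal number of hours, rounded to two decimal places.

7.75 hours

The shift: 11:25–19:45 = 8 h 20 min − 30 min = 7 h 50 min → rounds to 7 h 45 min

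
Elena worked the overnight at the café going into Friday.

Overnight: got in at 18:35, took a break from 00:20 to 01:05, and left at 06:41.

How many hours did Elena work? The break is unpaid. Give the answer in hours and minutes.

11 h 21 min

Overnight: 18:35 → midnight = 5 h 25 min; midnight → 06:41 = 6 h 41 min; span 12 h 6 min; less 45 min break → 11 h 21 min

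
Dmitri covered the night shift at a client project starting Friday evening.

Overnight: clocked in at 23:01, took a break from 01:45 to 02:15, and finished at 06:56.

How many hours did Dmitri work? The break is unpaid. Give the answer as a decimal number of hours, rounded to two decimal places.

7.42 hours

Overnight: 23:01 → midnight = 0 h 59 min; midnight → 06:56 = 6 h 56 min; span 7 h 55 min; less 30 min break → 7 h 25 min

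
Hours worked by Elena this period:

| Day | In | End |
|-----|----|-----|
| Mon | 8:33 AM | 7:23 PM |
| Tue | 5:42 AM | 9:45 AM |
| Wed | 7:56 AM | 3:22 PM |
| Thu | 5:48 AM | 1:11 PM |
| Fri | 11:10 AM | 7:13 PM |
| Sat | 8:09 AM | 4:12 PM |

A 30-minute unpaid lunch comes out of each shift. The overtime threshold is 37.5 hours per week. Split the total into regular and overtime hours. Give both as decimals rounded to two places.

Mon: 8:33 AM–7:23 PM = 10 h 50 min; less 30 min break → 10 h 20 min
Tue: 5:42 AM–9:45 AM = 4 h 3 min; less 30 min break → 3 h 33 min
Wed: 7:56 AM–3:22 PM = 7 h 26 min; less 30 min break → 6 h 56 min
Thu: 5:48 AM–1:11 PM = 7 h 23 min; less 30 min break → 6 h 53 min
Fri: 11:10 AM–7:13 PM = 8 h 3 min; less 30 min break → 7 h 33 min
Sat: 8:09 AM–4:12 PM = 8 h 3 min; less 30 min break → 7 h 33 min
Total worked: 42 h 48 min = 42.80 h.
Threshold 37.5 h → overtime 5 h 18 min, regular 37 h 30 min.

Regular 37.50 hours, overtime 5.30 hours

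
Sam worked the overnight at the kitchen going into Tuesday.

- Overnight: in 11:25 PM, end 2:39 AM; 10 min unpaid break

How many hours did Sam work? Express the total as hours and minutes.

3 h 4 min

Overnight: 11:25 PM → midnight = 0 h 35 min; midnight → 2:39 AM = 2 h 39 min; span 3 h 14 min; less 10 min break → 3 h 4 min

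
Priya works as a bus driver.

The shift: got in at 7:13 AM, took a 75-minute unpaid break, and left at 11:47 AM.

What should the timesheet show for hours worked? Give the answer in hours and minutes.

3 h 19 min

The shift: 7:13 AM–11:47 AM = 4 h 34 min; less 75 min break → 3 h 19 min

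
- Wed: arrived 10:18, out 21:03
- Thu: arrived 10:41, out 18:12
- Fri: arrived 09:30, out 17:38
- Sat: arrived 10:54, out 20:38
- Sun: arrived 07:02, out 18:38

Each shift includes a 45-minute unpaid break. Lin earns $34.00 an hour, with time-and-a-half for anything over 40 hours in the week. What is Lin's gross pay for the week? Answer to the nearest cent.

Wed: 10:18–21:03 = 10 h 45 min; less 45 min break → 10 h 0 min
Thu: 10:41–18:12 = 7 h 31 min; less 45 min break → 6 h 46 min
Fri: 09:30–17:38 = 8 h 8 min; less 45 min break → 7 h 23 min
Sat: 10:54–20:38 = 9 h 44 min; less 45 min break → 8 h 59 min
Sun: 07:02–18:38 = 11 h 36 min; less 45 min break → 10 h 51 min
Total worked: 43 h 59 min = 2639 min.
Regular 40 h 0 min = 2400 min at $34.00/h; overtime 3 h 59 min = 239 min at $51.00/h.
Pay = (2400 × $34.00 + 239 × $51.00) ÷ 60 = $1563.15.

$1563.15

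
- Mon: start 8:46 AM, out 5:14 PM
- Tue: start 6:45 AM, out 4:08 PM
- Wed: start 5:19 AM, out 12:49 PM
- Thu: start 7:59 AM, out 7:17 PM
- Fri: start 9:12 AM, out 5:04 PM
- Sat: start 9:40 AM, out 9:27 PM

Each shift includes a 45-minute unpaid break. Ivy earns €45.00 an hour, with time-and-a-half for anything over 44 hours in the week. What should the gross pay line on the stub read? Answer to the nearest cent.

Mon: 8:46 AM–5:14 PM = 8 h 28 min; less 45 min break → 7 h 43 min
Tue: 6:45 AM–4:08 PM = 9 h 23 min; less 45 min break → 8 h 38 min
Wed: 5:19 AM–12:49 PM = 7 h 30 min; less 45 min break → 6 h 45 min
Thu: 7:59 AM–7:17 PM = 11 h 18 min; less 45 min break → 10 h 33 min
Fri: 9:12 AM–5:04 PM = 7 h 52 min; less 45 min break → 7 h 7 min
Sat: 9:40 AM–9:27 PM = 11 h 47 min; less 45 min break → 11 h 2 min
Total worked: 51 h 48 min = 3108 min.
Regular 44 h 0 min = 2640 min at €45.00/h; overtime 7 h 48 min = 468 min at €67.50/h.
Pay = (2640 × €45.00 + 468 × €67.50) ÷ 60 = €2506.50.

€2506.50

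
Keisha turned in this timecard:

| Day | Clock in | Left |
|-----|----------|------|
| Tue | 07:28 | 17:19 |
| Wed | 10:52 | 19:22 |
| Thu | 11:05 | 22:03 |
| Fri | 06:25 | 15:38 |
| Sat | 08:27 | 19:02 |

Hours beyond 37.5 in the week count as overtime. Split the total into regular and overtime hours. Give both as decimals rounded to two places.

Regular 37.50 hours, overtime 11.62 hours

Tue: 07:28–17:19 = 9 h 51 min
Wed: 10:52–19:22 = 8 h 30 min
Thu: 11:05–22:03 = 10 h 58 min
Fri: 06:25–15:38 = 9 h 13 min
Sat: 08:27–19:02 = 10 h 35 min
Total worked: 49 h 7 min = 49.12 h.
Threshold 37.5 h → overtime 11 h 37 min, regular 37 h 30 min.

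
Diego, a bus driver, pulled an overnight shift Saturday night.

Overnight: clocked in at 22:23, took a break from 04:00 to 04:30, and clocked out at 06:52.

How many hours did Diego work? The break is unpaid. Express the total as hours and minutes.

Overnight: 22:23 → midnight = 1 h 37 min; midnight → 06:52 = 6 h 52 min; span 8 h 29 min; less 30 min break → 7 h 59 min

7 h 59 min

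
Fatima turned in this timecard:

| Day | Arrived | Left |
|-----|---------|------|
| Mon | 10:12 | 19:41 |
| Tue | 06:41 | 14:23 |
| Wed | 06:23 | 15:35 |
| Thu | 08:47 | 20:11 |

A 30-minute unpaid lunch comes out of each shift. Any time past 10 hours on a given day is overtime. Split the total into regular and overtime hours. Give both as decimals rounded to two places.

Mon: 10:12–19:41 = 9 h 29 min; less 30 min break → 8 h 59 min
Tue: 06:41–14:23 = 7 h 42 min; less 30 min break → 7 h 12 min
Wed: 06:23–15:35 = 9 h 12 min; less 30 min break → 8 h 42 min
Thu: 08:47–20:11 = 11 h 24 min; less 30 min break → 10 h 54 min
Mon reg 8 h 59 min / OT 0 h 0 min; Tue reg 7 h 12 min / OT 0 h 0 min; Wed reg 8 h 42 min / OT 0 h 0 min; Thu reg 10 h 0 min / OT 0 h 54 min.
Totals: regular 34 h 53 min, overtime 0 h 54 min.

Regular 34.88 hours, overtime 0.90 hours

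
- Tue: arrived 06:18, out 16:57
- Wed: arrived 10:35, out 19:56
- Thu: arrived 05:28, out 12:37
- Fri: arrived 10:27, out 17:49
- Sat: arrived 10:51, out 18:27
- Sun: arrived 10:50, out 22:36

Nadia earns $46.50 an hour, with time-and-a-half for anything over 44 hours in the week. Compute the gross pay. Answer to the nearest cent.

$2735.36

Tue: 06:18–16:57 = 10 h 39 min
Wed: 10:35–19:56 = 9 h 21 min
Thu: 05:28–12:37 = 7 h 9 min
Fri: 10:27–17:49 = 7 h 22 min
Sat: 10:51–18:27 = 7 h 36 min
Sun: 10:50–22:36 = 11 h 46 min
Total worked: 53 h 53 min = 3233 min.
Regular 44 h 0 min = 2640 min at $46.50/h; overtime 9 h 53 min = 593 min at $69.75/h.
Pay = (2640 × $46.50 + 593 × $69.75) ÷ 60 = $2735.36.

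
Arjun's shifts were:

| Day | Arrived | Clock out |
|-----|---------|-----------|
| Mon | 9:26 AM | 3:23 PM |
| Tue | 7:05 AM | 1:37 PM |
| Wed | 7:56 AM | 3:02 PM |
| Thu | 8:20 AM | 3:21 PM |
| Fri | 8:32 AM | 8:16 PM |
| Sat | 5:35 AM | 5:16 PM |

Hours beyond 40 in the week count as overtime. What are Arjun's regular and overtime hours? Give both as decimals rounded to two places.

Regular 40.00 hours, overtime 10.02 hours

Mon: 9:26 AM–3:23 PM = 5 h 57 min
Tue: 7:05 AM–1:37 PM = 6 h 32 min
Wed: 7:56 AM–3:02 PM = 7 h 6 min
Thu: 8:20 AM–3:21 PM = 7 h 1 min
Fri: 8:32 AM–8:16 PM = 11 h 44 min
Sat: 5:35 AM–5:16 PM = 11 h 41 min
Total worked: 50 h 1 min = 50.02 h.
Threshold 40 h → overtime 10 h 1 min, regular 40 h 0 min.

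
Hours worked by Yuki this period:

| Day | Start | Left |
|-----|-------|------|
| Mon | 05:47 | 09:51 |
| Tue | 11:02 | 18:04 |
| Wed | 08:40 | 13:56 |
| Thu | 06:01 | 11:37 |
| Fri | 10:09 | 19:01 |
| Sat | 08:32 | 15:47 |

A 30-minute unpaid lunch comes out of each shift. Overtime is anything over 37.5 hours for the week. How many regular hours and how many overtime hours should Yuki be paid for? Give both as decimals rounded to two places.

Mon: 05:47–09:51 = 4 h 4 min; less 30 min break → 3 h 34 min
Tue: 11:02–18:04 = 7 h 2 min; less 30 min break → 6 h 32 min
Wed: 08:40–13:56 = 5 h 16 min; less 30 min break → 4 h 46 min
Thu: 06:01–11:37 = 5 h 36 min; less 30 min break → 5 h 6 min
Fri: 10:09–19:01 = 8 h 52 min; less 30 min break → 8 h 22 min
Sat: 08:32–15:47 = 7 h 15 min; less 30 min break → 6 h 45 min
Total worked: 35 h 5 min = 35.08 h.
Threshold 37.5 h → overtime 0 h 0 min, regular 35 h 5 min.

Regular 35.08 hours, overtime 0.00 hours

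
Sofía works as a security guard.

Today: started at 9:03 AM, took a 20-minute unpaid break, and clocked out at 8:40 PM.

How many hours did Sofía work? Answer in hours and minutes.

Today: 9:03 AM–8:40 PM = 11 h 37 min; less 20 min break → 11 h 17 min

11 h 17 min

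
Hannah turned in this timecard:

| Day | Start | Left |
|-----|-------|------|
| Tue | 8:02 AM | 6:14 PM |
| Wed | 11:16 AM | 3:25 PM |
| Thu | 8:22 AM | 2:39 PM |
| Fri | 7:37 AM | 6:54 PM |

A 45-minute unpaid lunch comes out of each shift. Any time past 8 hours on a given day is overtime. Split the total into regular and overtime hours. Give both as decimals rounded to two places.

Tue: 8:02 AM–6:14 PM = 10 h 12 min; less 45 min break → 9 h 27 min
Wed: 11:16 AM–3:25 PM = 4 h 9 min; less 45 min break → 3 h 24 min
Thu: 8:22 AM–2:39 PM = 6 h 17 min; less 45 min break → 5 h 32 min
Fri: 7:37 AM–6:54 PM = 11 h 17 min; less 45 min break → 10 h 32 min
Tue reg 8 h 0 min / OT 1 h 27 min; Wed reg 3 h 24 min / OT 0 h 0 min; Thu reg 5 h 32 min / OT 0 h 0 min; Fri reg 8 h 0 min / OT 2 h 32 min.
Totals: regular 24 h 56 min, overtime 3 h 59 min.

Regular 24.93 hours, overtime 3.98 hours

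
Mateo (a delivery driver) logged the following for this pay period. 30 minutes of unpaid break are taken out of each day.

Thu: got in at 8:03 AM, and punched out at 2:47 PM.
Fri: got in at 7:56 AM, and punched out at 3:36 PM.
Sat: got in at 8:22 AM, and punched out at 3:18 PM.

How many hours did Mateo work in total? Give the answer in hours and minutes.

Thu: 8:03 AM–2:47 PM = 6 h 44 min; less 30 min break → 6 h 14 min
Fri: 7:56 AM–3:36 PM = 7 h 40 min; less 30 min break → 7 h 10 min
Sat: 8:22 AM–3:18 PM = 6 h 56 min; less 30 min break → 6 h 26 min
Total: 6 h 14 min + 7 h 10 min + 6 h 26 min = 19 h 50 min.

19 h 50 min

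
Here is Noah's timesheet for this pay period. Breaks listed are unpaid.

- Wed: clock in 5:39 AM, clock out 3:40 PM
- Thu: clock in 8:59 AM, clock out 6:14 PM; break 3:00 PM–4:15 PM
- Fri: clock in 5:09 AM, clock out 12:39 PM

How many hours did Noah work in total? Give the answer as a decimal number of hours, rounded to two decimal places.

Wed: 5:39 AM–3:40 PM = 10 h 1 min
Thu: 8:59 AM–6:14 PM = 9 h 15 min; less 75 min break → 8 h 0 min
Fri: 5:09 AM–12:39 PM = 7 h 30 min
Total: 10 h 1 min + 8 h 0 min + 7 h 30 min = 25 h 31 min.

25.52 hours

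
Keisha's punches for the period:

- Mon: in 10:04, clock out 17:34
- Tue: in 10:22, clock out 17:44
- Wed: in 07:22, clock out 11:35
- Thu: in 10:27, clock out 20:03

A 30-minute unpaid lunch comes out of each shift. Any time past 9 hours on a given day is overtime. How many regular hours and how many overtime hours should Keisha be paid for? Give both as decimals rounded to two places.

Regular 26.58 hours, overtime 0.10 hours

Mon: 10:04–17:34 = 7 h 30 min; less 30 min break → 7 h 0 min
Tue: 10:22–17:44 = 7 h 22 min; less 30 min break → 6 h 52 min
Wed: 07:22–11:35 = 4 h 13 min; less 30 min break → 3 h 43 min
Thu: 10:27–20:03 = 9 h 36 min; less 30 min break → 9 h 6 min
Mon reg 7 h 0 min / OT 0 h 0 min; Tue reg 6 h 52 min / OT 0 h 0 min; Wed reg 3 h 43 min / OT 0 h 0 min; Thu reg 9 h 0 min / OT 0 h 6 min.
Totals: regular 26 h 35 min, overtime 0 h 6 min.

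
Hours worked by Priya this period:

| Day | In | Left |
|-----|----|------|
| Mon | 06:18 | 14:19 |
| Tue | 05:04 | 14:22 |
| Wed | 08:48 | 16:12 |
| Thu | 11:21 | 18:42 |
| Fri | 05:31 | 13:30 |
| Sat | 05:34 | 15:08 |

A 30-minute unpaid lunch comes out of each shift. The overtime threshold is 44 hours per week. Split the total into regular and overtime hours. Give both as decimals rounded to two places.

Regular 44.00 hours, overtime 2.62 hours

Mon: 06:18–14:19 = 8 h 1 min; less 30 min break → 7 h 31 min
Tue: 05:04–14:22 = 9 h 18 min; less 30 min break → 8 h 48 min
Wed: 08:48–16:12 = 7 h 24 min; less 30 min break → 6 h 54 min
Thu: 11:21–18:42 = 7 h 21 min; less 30 min break → 6 h 51 min
Fri: 05:31–13:30 = 7 h 59 min; less 30 min break → 7 h 29 min
Sat: 05:34–15:08 = 9 h 34 min; less 30 min break → 9 h 4 min
Total worked: 46 h 37 min = 46.62 h.
Threshold 44 h → overtime 2 h 37 min, regular 44 h 0 min.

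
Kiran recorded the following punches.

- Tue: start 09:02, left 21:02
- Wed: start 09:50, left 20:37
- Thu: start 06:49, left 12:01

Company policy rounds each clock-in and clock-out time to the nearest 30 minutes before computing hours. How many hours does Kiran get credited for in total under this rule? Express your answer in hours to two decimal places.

Tue: in 09:02→09:00, out 21:02→21:00; 12 h 0 min
Wed: in 09:50→10:00, out 20:37→20:30; 10 h 30 min
Thu: in 06:49→07:00, out 12:01→12:00; 5 h 0 min
Total credited: 27 h 30 min.

27.50 hours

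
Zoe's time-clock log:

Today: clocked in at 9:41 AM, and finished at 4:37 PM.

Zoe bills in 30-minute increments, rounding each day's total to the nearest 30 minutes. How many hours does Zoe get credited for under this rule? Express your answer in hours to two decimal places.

Today: 9:41 AM–4:37 PM = 6 h 56 min → rounds to 7 h 0 min

7.00 hours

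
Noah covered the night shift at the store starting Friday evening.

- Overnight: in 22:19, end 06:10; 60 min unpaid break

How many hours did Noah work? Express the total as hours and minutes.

Overnight: 22:19 → midnight = 1 h 41 min; midnight → 06:10 = 6 h 10 min; span 7 h 51 min; less 60 min break → 6 h 51 min

6 h 51 min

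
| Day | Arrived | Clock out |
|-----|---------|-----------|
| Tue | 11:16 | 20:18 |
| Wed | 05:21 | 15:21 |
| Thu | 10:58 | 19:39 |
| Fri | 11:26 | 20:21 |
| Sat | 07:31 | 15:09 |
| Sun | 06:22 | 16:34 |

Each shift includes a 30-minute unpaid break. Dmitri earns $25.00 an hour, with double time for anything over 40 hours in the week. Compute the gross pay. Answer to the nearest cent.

$1573.33

Tue: 11:16–20:18 = 9 h 2 min; less 30 min break → 8 h 32 min
Wed: 05:21–15:21 = 10 h 0 min; less 30 min break → 9 h 30 min
Thu: 10:58–19:39 = 8 h 41 min; less 30 min break → 8 h 11 min
Fri: 11:26–20:21 = 8 h 55 min; less 30 min break → 8 h 25 min
Sat: 07:31–15:09 = 7 h 38 min; less 30 min break → 7 h 8 min
Sun: 06:22–16:34 = 10 h 12 min; less 30 min break → 9 h 42 min
Total worked: 51 h 28 min = 3088 min.
Regular 40 h 0 min = 2400 min at $25.00/h; overtime 11 h 28 min = 688 min at $50.00/h.
Pay = (2400 × $25.00 + 688 × $50.00) ÷ 60 = $1573.33.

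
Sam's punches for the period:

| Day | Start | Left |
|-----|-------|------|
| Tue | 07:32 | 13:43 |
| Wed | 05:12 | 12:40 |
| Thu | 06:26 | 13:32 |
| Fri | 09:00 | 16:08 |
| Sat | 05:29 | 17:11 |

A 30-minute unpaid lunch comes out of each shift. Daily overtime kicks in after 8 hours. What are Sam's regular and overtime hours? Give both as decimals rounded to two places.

Regular 33.88 hours, overtime 3.20 hours

Tue: 07:32–13:43 = 6 h 11 min; less 30 min break → 5 h 41 min
Wed: 05:12–12:40 = 7 h 28 min; less 30 min break → 6 h 58 min
Thu: 06:26–13:32 = 7 h 6 min; less 30 min break → 6 h 36 min
Fri: 09:00–16:08 = 7 h 8 min; less 30 min break → 6 h 38 min
Sat: 05:29–17:11 = 11 h 42 min; less 30 min break → 11 h 12 min
Tue reg 5 h 41 min / OT 0 h 0 min; Wed reg 6 h 58 min / OT 0 h 0 min; Thu reg 6 h 36 min / OT 0 h 0 min; Fri reg 6 h 38 min / OT 0 h 0 min; Sat reg 8 h 0 min / OT 3 h 12 min.
Totals: regular 33 h 53 min, overtime 3 h 12 min.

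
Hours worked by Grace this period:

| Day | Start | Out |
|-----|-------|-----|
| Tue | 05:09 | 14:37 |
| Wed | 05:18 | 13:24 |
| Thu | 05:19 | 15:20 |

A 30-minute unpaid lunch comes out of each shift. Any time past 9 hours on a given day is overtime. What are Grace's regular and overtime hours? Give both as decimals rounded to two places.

Tue: 05:09–14:37 = 9 h 28 min; less 30 min break → 8 h 58 min
Wed: 05:18–13:24 = 8 h 6 min; less 30 min break → 7 h 36 min
Thu: 05:19–15:20 = 10 h 1 min; less 30 min break → 9 h 31 min
Tue reg 8 h 58 min / OT 0 h 0 min; Wed reg 7 h 36 min / OT 0 h 0 min; Thu reg 9 h 0 min / OT 0 h 31 min.
Totals: regular 25 h 34 min, overtime 0 h 31 min.

Regular 25.57 hours, overtime 0.52 hours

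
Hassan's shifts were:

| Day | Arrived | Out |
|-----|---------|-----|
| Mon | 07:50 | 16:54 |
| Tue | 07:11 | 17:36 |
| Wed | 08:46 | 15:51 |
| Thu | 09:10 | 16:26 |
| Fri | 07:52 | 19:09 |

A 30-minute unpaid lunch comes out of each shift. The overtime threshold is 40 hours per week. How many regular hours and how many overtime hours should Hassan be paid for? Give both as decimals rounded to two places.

Regular 40.00 hours, overtime 2.62 hours

Mon: 07:50–16:54 = 9 h 4 min; less 30 min break → 8 h 34 min
Tue: 07:11–17:36 = 10 h 25 min; less 30 min break → 9 h 55 min
Wed: 08:46–15:51 = 7 h 5 min; less 30 min break → 6 h 35 min
Thu: 09:10–16:26 = 7 h 16 min; less 30 min break → 6 h 46 min
Fri: 07:52–19:09 = 11 h 17 min; less 30 min break → 10 h 47 min
Total worked: 42 h 37 min = 42.62 h.
Threshold 40 h → overtime 2 h 37 min, regular 40 h 0 min.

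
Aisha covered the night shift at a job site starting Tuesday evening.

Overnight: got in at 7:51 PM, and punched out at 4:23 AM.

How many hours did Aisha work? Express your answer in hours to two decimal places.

8.53 hours

Overnight: 7:51 PM → midnight = 4 h 9 min; midnight → 4:23 AM = 4 h 23 min; span 8 h 32 min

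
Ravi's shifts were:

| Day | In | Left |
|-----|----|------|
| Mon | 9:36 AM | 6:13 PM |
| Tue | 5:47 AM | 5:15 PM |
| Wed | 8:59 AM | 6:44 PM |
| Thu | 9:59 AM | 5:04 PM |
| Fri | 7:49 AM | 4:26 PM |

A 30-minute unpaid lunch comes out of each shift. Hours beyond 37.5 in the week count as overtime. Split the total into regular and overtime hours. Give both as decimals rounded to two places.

Regular 37.50 hours, overtime 5.53 hours

Mon: 9:36 AM–6:13 PM = 8 h 37 min; less 30 min break → 8 h 7 min
Tue: 5:47 AM–5:15 PM = 11 h 28 min; less 30 min break → 10 h 58 min
Wed: 8:59 AM–6:44 PM = 9 h 45 min; less 30 min break → 9 h 15 min
Thu: 9:59 AM–5:04 PM = 7 h 5 min; less 30 min break → 6 h 35 min
Fri: 7:49 AM–4:26 PM = 8 h 37 min; less 30 min break → 8 h 7 min
Total worked: 43 h 2 min = 43.03 h.
Threshold 37.5 h → overtime 5 h 32 min, regular 37 h 30 min.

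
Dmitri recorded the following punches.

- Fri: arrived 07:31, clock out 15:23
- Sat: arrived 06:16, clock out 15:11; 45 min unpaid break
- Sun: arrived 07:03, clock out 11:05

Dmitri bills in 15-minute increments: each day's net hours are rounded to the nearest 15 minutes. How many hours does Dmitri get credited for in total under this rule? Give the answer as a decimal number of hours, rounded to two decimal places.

Fri: 07:31–15:23 = 7 h 52 min → rounds to 7 h 45 min
Sat: 06:16–15:11 = 8 h 55 min − 45 min = 8 h 10 min → rounds to 8 h 15 min
Sun: 07:03–11:05 = 4 h 2 min → rounds to 4 h 0 min
Total credited: 20 h 0 min.

20.00 hours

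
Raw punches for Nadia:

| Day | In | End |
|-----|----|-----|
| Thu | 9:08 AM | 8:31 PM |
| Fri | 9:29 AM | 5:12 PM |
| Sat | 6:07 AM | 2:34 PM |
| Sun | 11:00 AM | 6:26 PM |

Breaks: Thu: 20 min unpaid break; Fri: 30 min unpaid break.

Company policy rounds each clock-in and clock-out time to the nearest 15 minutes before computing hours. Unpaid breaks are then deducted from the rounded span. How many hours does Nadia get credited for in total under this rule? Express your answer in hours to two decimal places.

34.17 hours

Thu: in 9:08 AM→9:15 AM, out 8:31 PM→8:30 PM; 11 h 15 min − 20 min = 10 h 55 min
Fri: in 9:29 AM→9:30 AM, out 5:12 PM→5:15 PM; 7 h 45 min − 30 min = 7 h 15 min
Sat: in 6:07 AM→6:00 AM, out 2:34 PM→2:30 PM; 8 h 30 min
Sun: in 11:00 AM→11:00 AM, out 6:26 PM→6:30 PM; 7 h 30 min
Total credited: 34 h 10 min.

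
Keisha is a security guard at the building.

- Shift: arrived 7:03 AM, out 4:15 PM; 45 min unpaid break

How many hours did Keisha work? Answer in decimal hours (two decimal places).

Shift: 7:03 AM–4:15 PM = 9 h 12 min; less 45 min break → 8 h 27 min

8.45 hours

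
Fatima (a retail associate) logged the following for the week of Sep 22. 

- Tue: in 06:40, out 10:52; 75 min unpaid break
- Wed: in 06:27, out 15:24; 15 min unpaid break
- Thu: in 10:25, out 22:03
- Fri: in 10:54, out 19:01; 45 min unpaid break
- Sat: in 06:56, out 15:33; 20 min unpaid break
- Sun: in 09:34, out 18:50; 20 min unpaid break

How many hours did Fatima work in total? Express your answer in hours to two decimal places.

47.87 hours

Tue: 06:40–10:52 = 4 h 12 min; less 75 min break → 2 h 57 min
Wed: 06:27–15:24 = 8 h 57 min; less 15 min break → 8 h 42 min
Thu: 10:25–22:03 = 11 h 38 min
Fri: 10:54–19:01 = 8 h 7 min; less 45 min break → 7 h 22 min
Sat: 06:56–15:33 = 8 h 37 min; less 20 min break → 8 h 17 min
Sun: 09:34–18:50 = 9 h 16 min; less 20 min break → 8 h 56 min
Total: 2 h 57 min + 8 h 42 min + 11 h 38 min + 7 h 22 min + 8 h 17 min + 8 h 56 min = 47 h 52 min.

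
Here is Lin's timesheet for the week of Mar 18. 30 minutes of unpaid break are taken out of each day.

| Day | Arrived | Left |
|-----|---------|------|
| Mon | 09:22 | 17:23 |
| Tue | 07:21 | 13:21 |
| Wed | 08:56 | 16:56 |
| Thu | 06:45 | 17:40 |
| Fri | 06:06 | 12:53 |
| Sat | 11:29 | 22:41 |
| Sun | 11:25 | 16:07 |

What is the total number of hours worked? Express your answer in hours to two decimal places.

52.12 hours

Mon: 09:22–17:23 = 8 h 1 min; less 30 min break → 7 h 31 min
Tue: 07:21–13:21 = 6 h 0 min; less 30 min break → 5 h 30 min
Wed: 08:56–16:56 = 8 h 0 min; less 30 min break → 7 h 30 min
Thu: 06:45–17:40 = 10 h 55 min; less 30 min break → 10 h 25 min
Fri: 06:06–12:53 = 6 h 47 min; less 30 min break → 6 h 17 min
Sat: 11:29–22:41 = 11 h 12 min; less 30 min break → 10 h 42 min
Sun: 11:25–16:07 = 4 h 42 min; less 30 min break → 4 h 12 min
Total: 7 h 31 min + 5 h 30 min + 7 h 30 min + 10 h 25 min + 6 h 17 min + 10 h 42 min + 4 h 12 min = 52 h 7 min.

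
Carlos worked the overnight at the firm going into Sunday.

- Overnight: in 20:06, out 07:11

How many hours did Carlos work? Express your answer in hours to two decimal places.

Overnight: 20:06 → midnight = 3 h 54 min; midnight → 07:11 = 7 h 11 min; span 11 h 5 min

11.08 hours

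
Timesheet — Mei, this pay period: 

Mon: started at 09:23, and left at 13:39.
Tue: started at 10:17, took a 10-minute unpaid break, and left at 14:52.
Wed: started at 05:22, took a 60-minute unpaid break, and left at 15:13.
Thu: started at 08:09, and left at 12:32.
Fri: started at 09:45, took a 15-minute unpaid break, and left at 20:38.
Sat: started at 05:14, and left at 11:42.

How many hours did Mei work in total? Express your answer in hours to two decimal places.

39.02 hours

Mon: 09:23–13:39 = 4 h 16 min
Tue: 10:17–14:52 = 4 h 35 min; less 10 min break → 4 h 25 min
Wed: 05:22–15:13 = 9 h 51 min; less 60 min break → 8 h 51 min
Thu: 08:09–12:32 = 4 h 23 min
Fri: 09:45–20:38 = 10 h 53 min; less 15 min break → 10 h 38 min
Sat: 05:14–11:42 = 6 h 28 min
Total: 4 h 16 min + 4 h 25 min + 8 h 51 min + 4 h 23 min + 10 h 38 min + 6 h 28 min = 39 h 1 min.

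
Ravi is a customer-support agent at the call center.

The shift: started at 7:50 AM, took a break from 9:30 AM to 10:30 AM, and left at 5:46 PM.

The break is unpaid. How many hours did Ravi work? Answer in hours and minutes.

The shift: 7:50 AM–5:46 PM = 9 h 56 min; less 60 min break → 8 h 56 min

8 h 56 min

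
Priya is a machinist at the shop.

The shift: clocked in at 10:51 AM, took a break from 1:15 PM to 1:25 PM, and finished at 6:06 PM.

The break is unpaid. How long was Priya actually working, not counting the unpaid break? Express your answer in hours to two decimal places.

The shift: 10:51 AM–6:06 PM = 7 h 15 min; less 10 min break → 7 h 5 min

7.08 hours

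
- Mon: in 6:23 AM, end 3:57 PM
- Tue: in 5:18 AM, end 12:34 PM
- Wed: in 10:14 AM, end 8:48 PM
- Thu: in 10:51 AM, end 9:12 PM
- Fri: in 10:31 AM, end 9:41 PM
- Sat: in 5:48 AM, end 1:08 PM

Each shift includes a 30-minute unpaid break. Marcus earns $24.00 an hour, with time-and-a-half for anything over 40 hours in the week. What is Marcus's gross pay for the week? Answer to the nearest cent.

$1437.00

Mon: 6:23 AM–3:57 PM = 9 h 34 min; less 30 min break → 9 h 4 min
Tue: 5:18 AM–12:34 PM = 7 h 16 min; less 30 min break → 6 h 46 min
Wed: 10:14 AM–8:48 PM = 10 h 34 min; less 30 min break → 10 h 4 min
Thu: 10:51 AM–9:12 PM = 10 h 21 min; less 30 min break → 9 h 51 min
Fri: 10:31 AM–9:41 PM = 11 h 10 min; less 30 min break → 10 h 40 min
Sat: 5:48 AM–1:08 PM = 7 h 20 min; less 30 min break → 6 h 50 min
Total worked: 53 h 15 min = 3195 min.
Regular 40 h 0 min = 2400 min at $24.00/h; overtime 13 h 15 min = 795 min at $36.00/h.
Pay = (2400 × $24.00 + 795 × $36.00) ÷ 60 = $1437.00.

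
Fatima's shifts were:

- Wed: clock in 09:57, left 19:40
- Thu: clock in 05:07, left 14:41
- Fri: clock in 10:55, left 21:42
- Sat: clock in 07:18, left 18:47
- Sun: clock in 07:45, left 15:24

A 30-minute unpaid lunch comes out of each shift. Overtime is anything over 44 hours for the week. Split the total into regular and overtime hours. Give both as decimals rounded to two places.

Wed: 09:57–19:40 = 9 h 43 min; less 30 min break → 9 h 13 min
Thu: 05:07–14:41 = 9 h 34 min; less 30 min break → 9 h 4 min
Fri: 10:55–21:42 = 10 h 47 min; less 30 min break → 10 h 17 min
Sat: 07:18–18:47 = 11 h 29 min; less 30 min break → 10 h 59 min
Sun: 07:45–15:24 = 7 h 39 min; less 30 min break → 7 h 9 min
Total worked: 46 h 42 min = 46.70 h.
Threshold 44 h → overtime 2 h 42 min, regular 44 h 0 min.

Regular 44.00 hours, overtime 2.70 hours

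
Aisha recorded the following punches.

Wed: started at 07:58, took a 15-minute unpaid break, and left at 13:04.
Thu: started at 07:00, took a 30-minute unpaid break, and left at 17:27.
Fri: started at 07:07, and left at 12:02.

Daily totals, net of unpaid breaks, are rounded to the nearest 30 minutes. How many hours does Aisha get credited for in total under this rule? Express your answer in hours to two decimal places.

20.00 hours

Wed: 07:58–13:04 = 5 h 6 min − 15 min = 4 h 51 min → rounds to 5 h 0 min
Thu: 07:00–17:27 = 10 h 27 min − 30 min = 9 h 57 min → rounds to 10 h 0 min
Fri: 07:07–12:02 = 4 h 55 min → rounds to 5 h 0 min
Total credited: 20 h 0 min.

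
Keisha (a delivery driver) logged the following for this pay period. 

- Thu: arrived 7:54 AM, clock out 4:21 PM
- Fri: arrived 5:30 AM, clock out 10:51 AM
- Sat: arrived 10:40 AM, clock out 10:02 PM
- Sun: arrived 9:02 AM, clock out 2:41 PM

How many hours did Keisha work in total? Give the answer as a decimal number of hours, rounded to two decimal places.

30.82 hours

Thu: 7:54 AM–4:21 PM = 8 h 27 min
Fri: 5:30 AM–10:51 AM = 5 h 21 min
Sat: 10:40 AM–10:02 PM = 11 h 22 min
Sun: 9:02 AM–2:41 PM = 5 h 39 min
Total: 8 h 27 min + 5 h 21 min + 11 h 22 min + 5 h 39 min = 30 h 49 min.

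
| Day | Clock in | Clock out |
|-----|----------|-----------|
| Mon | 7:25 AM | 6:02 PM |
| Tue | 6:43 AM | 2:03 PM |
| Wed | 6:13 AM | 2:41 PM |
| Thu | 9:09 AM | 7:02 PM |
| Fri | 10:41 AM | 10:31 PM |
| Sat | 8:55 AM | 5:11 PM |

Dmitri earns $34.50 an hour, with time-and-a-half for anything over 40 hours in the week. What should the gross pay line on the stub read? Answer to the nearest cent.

Mon: 7:25 AM–6:02 PM = 10 h 37 min
Tue: 6:43 AM–2:03 PM = 7 h 20 min
Wed: 6:13 AM–2:41 PM = 8 h 28 min
Thu: 9:09 AM–7:02 PM = 9 h 53 min
Fri: 10:41 AM–10:31 PM = 11 h 50 min
Sat: 8:55 AM–5:11 PM = 8 h 16 min
Total worked: 56 h 24 min = 3384 min.
Regular 40 h 0 min = 2400 min at $34.50/h; overtime 16 h 24 min = 984 min at $51.75/h.
Pay = (2400 × $34.50 + 984 × $51.75) ÷ 60 = $2228.70.

$2228.70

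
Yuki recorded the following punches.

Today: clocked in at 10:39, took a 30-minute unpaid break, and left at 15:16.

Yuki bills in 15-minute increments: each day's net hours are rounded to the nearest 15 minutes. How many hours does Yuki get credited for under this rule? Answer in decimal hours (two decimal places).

4.00 hours

Today: 10:39–15:16 = 4 h 37 min − 30 min = 4 h 7 min → rounds to 4 h 0 min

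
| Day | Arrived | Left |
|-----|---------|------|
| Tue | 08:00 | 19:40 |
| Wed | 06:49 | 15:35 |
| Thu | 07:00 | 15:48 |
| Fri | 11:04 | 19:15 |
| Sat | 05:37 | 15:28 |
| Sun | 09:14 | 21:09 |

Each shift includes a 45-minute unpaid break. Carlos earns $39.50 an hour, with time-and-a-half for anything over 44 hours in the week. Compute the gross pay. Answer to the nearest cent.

Tue: 08:00–19:40 = 11 h 40 min; less 45 min break → 10 h 55 min
Wed: 06:49–15:35 = 8 h 46 min; less 45 min break → 8 h 1 min
Thu: 07:00–15:48 = 8 h 48 min; less 45 min break → 8 h 3 min
Fri: 11:04–19:15 = 8 h 11 min; less 45 min break → 7 h 26 min
Sat: 05:37–15:28 = 9 h 51 min; less 45 min break → 9 h 6 min
Sun: 09:14–21:09 = 11 h 55 min; less 45 min break → 11 h 10 min
Total worked: 54 h 41 min = 3281 min.
Regular 44 h 0 min = 2640 min at $39.50/h; overtime 10 h 41 min = 641 min at $59.25/h.
Pay = (2640 × $39.50 + 641 × $59.25) ÷ 60 = $2370.99.

$2370.99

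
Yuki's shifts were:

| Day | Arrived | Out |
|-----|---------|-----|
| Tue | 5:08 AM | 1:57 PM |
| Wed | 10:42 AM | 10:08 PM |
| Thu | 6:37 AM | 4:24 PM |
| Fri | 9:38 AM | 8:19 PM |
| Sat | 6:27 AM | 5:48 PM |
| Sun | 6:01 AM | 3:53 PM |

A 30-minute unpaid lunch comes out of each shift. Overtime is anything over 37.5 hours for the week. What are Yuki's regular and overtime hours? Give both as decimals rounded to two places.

Regular 37.50 hours, overtime 21.43 hours

Tue: 5:08 AM–1:57 PM = 8 h 49 min; less 30 min break → 8 h 19 min
Wed: 10:42 AM–10:08 PM = 11 h 26 min; less 30 min break → 10 h 56 min
Thu: 6:37 AM–4:24 PM = 9 h 47 min; less 30 min break → 9 h 17 min
Fri: 9:38 AM–8:19 PM = 10 h 41 min; less 30 min break → 10 h 11 min
Sat: 6:27 AM–5:48 PM = 11 h 21 min; less 30 min break → 10 h 51 min
Sun: 6:01 AM–3:53 PM = 9 h 52 min; less 30 min break → 9 h 22 min
Total worked: 58 h 56 min = 58.93 h.
Threshold 37.5 h → overtime 21 h 26 min, regular 37 h 30 min.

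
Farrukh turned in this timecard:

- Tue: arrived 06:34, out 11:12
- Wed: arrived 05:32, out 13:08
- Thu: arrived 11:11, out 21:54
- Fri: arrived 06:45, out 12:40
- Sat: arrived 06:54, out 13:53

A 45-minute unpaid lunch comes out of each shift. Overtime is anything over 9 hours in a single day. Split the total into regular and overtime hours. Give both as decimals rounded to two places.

Tue: 06:34–11:12 = 4 h 38 min; less 45 min break → 3 h 53 min
Wed: 05:32–13:08 = 7 h 36 min; less 45 min break → 6 h 51 min
Thu: 11:11–21:54 = 10 h 43 min; less 45 min break → 9 h 58 min
Fri: 06:45–12:40 = 5 h 55 min; less 45 min break → 5 h 10 min
Sat: 06:54–13:53 = 6 h 59 min; less 45 min break → 6 h 14 min
Tue reg 3 h 53 min / OT 0 h 0 min; Wed reg 6 h 51 min / OT 0 h 0 min; Thu reg 9 h 0 min / OT 0 h 58 min; Fri reg 5 h 10 min / OT 0 h 0 min; Sat reg 6 h 14 min / OT 0 h 0 min.
Totals: regular 31 h 8 min, overtime 0 h 58 min.

Regular 31.13 hours, overtime 0.97 hours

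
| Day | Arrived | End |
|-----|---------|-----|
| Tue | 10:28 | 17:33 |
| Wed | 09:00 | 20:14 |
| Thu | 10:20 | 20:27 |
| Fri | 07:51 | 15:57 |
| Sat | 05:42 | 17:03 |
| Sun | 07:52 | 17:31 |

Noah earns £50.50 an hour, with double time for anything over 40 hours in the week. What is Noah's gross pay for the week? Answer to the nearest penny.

Tue: 10:28–17:33 = 7 h 5 min
Wed: 09:00–20:14 = 11 h 14 min
Thu: 10:20–20:27 = 10 h 7 min
Fri: 07:51–15:57 = 8 h 6 min
Sat: 05:42–17:03 = 11 h 21 min
Sun: 07:52–17:31 = 9 h 39 min
Total worked: 57 h 32 min = 3452 min.
Regular 40 h 0 min = 2400 min at £50.50/h; overtime 17 h 32 min = 1052 min at £101.00/h.
Pay = (2400 × £50.50 + 1052 × £101.00) ÷ 60 = £3790.87.

£3790.87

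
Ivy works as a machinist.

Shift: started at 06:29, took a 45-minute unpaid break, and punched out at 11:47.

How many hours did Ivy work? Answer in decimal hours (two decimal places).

4.55 hours

Shift: 06:29–11:47 = 5 h 18 min; less 45 min break → 4 h 33 min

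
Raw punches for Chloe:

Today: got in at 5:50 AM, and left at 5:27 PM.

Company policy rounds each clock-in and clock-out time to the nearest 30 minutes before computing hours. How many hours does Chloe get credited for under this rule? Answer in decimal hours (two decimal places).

Today: in 5:50 AM→6:00 AM, out 5:27 PM→5:30 PM; 11 h 30 min

11.50 hours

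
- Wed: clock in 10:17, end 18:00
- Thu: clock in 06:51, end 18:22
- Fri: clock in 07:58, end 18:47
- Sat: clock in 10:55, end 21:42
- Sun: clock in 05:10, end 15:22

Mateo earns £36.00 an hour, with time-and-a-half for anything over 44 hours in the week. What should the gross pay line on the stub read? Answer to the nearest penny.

£1963.80

Wed: 10:17–18:00 = 7 h 43 min
Thu: 06:51–18:22 = 11 h 31 min
Fri: 07:58–18:47 = 10 h 49 min
Sat: 10:55–21:42 = 10 h 47 min
Sun: 05:10–15:22 = 10 h 12 min
Total worked: 51 h 2 min = 3062 min.
Regular 44 h 0 min = 2640 min at £36.00/h; overtime 7 h 2 min = 422 min at £54.00/h.
Pay = (2640 × £36.00 + 422 × £54.00) ÷ 60 = £1963.80.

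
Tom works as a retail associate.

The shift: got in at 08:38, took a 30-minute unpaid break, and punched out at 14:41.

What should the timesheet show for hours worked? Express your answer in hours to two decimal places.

The shift: 08:38–14:41 = 6 h 3 min; less 30 min break → 5 h 33 min

5.55 hours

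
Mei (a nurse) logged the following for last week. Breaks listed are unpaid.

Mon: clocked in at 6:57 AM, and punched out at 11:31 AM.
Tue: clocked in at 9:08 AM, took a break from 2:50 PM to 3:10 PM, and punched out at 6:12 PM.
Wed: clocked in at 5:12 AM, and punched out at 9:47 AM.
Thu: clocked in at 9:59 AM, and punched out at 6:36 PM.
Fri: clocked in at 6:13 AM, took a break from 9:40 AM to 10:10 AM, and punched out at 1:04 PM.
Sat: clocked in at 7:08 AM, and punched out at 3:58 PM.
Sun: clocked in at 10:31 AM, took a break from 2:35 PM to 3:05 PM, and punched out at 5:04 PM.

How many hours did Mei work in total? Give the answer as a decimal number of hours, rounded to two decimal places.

47.73 hours

Mon: 6:57 AM–11:31 AM = 4 h 34 min
Tue: 9:08 AM–6:12 PM = 9 h 4 min; less 20 min break → 8 h 44 min
Wed: 5:12 AM–9:47 AM = 4 h 35 min
Thu: 9:59 AM–6:36 PM = 8 h 37 min
Fri: 6:13 AM–1:04 PM = 6 h 51 min; less 30 min break → 6 h 21 min
Sat: 7:08 AM–3:58 PM = 8 h 50 min
Sun: 10:31 AM–5:04 PM = 6 h 33 min; less 30 min break → 6 h 3 min
Total: 4 h 34 min + 8 h 44 min + 4 h 35 min + 8 h 37 min + 6 h 21 min + 8 h 50 min + 6 h 3 min = 47 h 44 min.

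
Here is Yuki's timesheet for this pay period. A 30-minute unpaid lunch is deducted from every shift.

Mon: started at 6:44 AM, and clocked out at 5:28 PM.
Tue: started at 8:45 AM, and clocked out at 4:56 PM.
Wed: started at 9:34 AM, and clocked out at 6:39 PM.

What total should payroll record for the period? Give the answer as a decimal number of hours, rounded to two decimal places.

26.50 hours

Mon: 6:44 AM–5:28 PM = 10 h 44 min; less 30 min break → 10 h 14 min
Tue: 8:45 AM–4:56 PM = 8 h 11 min; less 30 min break → 7 h 41 min
Wed: 9:34 AM–6:39 PM = 9 h 5 min; less 30 min break → 8 h 35 min
Total: 10 h 14 min + 7 h 41 min + 8 h 35 min = 26 h 30 min.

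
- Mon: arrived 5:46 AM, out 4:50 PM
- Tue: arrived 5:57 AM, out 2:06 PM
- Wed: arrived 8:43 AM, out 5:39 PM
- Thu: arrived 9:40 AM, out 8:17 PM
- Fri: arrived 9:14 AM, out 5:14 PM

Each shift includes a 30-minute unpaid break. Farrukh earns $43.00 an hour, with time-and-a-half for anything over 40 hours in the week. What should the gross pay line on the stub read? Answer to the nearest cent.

$1995.20

Mon: 5:46 AM–4:50 PM = 11 h 4 min; less 30 min break → 10 h 34 min
Tue: 5:57 AM–2:06 PM = 8 h 9 min; less 30 min break → 7 h 39 min
Wed: 8:43 AM–5:39 PM = 8 h 56 min; less 30 min break → 8 h 26 min
Thu: 9:40 AM–8:17 PM = 10 h 37 min; less 30 min break → 10 h 7 min
Fri: 9:14 AM–5:14 PM = 8 h 0 min; less 30 min break → 7 h 30 min
Total worked: 44 h 16 min = 2656 min.
Regular 40 h 0 min = 2400 min at $43.00/h; overtime 4 h 16 min = 256 min at $64.50/h.
Pay = (2400 × $43.00 + 256 × $64.50) ÷ 60 = $1995.20.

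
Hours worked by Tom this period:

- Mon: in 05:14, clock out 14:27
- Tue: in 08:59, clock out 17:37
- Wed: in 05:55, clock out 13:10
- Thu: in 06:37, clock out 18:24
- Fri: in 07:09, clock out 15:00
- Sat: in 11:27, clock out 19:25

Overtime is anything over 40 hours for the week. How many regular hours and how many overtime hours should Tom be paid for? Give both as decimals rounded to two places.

Regular 40.00 hours, overtime 12.70 hours

Mon: 05:14–14:27 = 9 h 13 min
Tue: 08:59–17:37 = 8 h 38 min
Wed: 05:55–13:10 = 7 h 15 min
Thu: 06:37–18:24 = 11 h 47 min
Fri: 07:09–15:00 = 7 h 51 min
Sat: 11:27–19:25 = 7 h 58 min
Total worked: 52 h 42 min = 52.70 h.
Threshold 40 h → overtime 12 h 42 min, regular 40 h 0 min.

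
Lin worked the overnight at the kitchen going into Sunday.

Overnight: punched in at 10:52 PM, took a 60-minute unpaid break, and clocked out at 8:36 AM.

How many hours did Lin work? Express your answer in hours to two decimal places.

Overnight: 10:52 PM → midnight = 1 h 8 min; midnight → 8:36 AM = 8 h 36 min; span 9 h 44 min; less 60 min break → 8 h 44 min

8.73 hours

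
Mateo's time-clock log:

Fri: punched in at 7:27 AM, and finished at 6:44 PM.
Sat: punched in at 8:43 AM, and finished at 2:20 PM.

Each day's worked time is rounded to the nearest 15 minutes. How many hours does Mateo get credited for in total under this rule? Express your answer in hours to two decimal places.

Fri: 7:27 AM–6:44 PM = 11 h 17 min → rounds to 11 h 15 min
Sat: 8:43 AM–2:20 PM = 5 h 37 min → rounds to 5 h 30 min
Total credited: 16 h 45 min.

16.75 hours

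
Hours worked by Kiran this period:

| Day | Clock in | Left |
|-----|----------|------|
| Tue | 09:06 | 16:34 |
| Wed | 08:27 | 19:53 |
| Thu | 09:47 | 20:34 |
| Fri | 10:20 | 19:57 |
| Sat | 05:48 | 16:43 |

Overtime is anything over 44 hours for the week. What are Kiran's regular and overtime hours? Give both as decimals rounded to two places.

Tue: 09:06–16:34 = 7 h 28 min
Wed: 08:27–19:53 = 11 h 26 min
Thu: 09:47–20:34 = 10 h 47 min
Fri: 10:20–19:57 = 9 h 37 min
Sat: 05:48–16:43 = 10 h 55 min
Total worked: 50 h 13 min = 50.22 h.
Threshold 44 h → overtime 6 h 13 min, regular 44 h 0 min.

Regular 44.00 hours, overtime 6.22 hours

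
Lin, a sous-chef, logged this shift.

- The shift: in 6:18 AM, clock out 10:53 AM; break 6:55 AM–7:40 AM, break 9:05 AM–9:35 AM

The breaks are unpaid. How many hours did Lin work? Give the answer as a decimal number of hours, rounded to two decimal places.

3.33 hours

The shift: 6:18 AM–10:53 AM = 4 h 35 min; less 75 min break → 3 h 20 min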